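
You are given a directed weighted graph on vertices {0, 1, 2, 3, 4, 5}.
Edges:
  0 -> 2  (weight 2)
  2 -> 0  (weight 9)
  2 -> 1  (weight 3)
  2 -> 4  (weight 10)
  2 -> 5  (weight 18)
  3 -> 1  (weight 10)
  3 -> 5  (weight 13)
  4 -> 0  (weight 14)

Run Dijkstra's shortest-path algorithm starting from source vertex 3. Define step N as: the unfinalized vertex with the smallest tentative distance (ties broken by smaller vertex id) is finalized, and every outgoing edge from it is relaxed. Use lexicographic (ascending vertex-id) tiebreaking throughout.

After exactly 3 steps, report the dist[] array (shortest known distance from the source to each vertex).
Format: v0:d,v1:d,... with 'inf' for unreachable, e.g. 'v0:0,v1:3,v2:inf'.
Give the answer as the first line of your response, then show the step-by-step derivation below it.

v0:inf,v1:10,v2:inf,v3:0,v4:inf,v5:13

step 1: dist = v0:inf,v1:10,v2:inf,v3:0,v4:inf,v5:13
step 2: dist = v0:inf,v1:10,v2:inf,v3:0,v4:inf,v5:13
step 3: dist = v0:inf,v1:10,v2:inf,v3:0,v4:inf,v5:13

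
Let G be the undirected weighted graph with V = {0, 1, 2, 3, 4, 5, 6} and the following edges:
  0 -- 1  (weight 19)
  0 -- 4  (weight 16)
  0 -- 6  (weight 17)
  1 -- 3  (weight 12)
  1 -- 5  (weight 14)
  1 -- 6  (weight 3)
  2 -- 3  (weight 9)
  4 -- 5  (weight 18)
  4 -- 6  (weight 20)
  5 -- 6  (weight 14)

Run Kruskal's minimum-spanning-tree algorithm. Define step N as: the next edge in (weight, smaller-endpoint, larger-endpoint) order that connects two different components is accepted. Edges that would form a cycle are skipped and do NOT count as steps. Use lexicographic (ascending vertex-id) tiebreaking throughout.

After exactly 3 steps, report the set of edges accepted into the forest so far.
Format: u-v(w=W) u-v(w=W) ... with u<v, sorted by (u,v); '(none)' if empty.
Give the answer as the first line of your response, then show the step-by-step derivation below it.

1-3(w=12) 1-6(w=3) 2-3(w=9)

step 1: add edge 1-6 (w=3); MST = {1-6(w=3)}
step 2: add edge 2-3 (w=9); MST = {1-6(w=3) 2-3(w=9)}
step 3: add edge 1-3 (w=12); MST = {1-3(w=12) 1-6(w=3) 2-3(w=9)}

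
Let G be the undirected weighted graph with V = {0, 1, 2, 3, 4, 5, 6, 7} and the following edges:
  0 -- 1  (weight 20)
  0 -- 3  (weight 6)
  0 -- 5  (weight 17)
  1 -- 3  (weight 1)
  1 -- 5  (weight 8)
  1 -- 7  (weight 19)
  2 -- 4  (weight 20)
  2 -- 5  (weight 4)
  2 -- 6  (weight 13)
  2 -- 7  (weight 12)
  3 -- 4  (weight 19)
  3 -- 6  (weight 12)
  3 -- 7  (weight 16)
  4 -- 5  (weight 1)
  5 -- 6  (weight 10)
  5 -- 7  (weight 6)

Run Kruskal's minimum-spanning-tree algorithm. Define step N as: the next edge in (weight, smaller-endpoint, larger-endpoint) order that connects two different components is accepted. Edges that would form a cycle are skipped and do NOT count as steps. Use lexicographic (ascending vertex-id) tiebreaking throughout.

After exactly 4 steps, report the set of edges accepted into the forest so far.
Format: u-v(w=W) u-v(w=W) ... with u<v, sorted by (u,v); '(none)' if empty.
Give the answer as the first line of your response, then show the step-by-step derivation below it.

0-3(w=6) 1-3(w=1) 2-5(w=4) 4-5(w=1)

step 1: add edge 1-3 (w=1); MST = {1-3(w=1)}
step 2: add edge 4-5 (w=1); MST = {1-3(w=1) 4-5(w=1)}
step 3: add edge 2-5 (w=4); MST = {1-3(w=1) 2-5(w=4) 4-5(w=1)}
step 4: add edge 0-3 (w=6); MST = {0-3(w=6) 1-3(w=1) 2-5(w=4) 4-5(w=1)}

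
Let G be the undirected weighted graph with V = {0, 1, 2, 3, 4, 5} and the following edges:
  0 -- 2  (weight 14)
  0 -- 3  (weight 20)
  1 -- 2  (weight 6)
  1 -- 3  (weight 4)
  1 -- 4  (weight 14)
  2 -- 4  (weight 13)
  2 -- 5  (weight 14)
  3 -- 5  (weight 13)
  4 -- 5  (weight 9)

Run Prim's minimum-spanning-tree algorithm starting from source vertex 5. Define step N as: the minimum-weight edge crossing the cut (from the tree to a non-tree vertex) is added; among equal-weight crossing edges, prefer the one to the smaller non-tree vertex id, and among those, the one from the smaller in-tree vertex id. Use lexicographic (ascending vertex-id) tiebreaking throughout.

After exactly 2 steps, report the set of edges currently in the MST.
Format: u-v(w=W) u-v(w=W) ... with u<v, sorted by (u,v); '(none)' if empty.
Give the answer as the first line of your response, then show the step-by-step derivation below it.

2-4(w=13) 4-5(w=9)

step 1: add edge 4-5 (w=9); MST = {4-5(w=9)}
step 2: add edge 2-4 (w=13); MST = {2-4(w=13) 4-5(w=9)}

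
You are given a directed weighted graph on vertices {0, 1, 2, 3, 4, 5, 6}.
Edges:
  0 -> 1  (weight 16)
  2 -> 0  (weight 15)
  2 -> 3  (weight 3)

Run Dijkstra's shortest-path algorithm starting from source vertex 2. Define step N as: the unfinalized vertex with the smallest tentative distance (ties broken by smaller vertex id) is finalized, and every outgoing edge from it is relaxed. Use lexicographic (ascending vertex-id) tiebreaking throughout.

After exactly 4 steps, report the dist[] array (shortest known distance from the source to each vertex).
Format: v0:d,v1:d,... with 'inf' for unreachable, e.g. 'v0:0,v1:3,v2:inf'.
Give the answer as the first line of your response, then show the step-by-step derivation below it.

v0:15,v1:31,v2:0,v3:3,v4:inf,v5:inf,v6:inf

step 1: dist = v0:15,v1:inf,v2:0,v3:3,v4:inf,v5:inf,v6:inf
step 2: dist = v0:15,v1:inf,v2:0,v3:3,v4:inf,v5:inf,v6:inf
step 3: dist = v0:15,v1:31,v2:0,v3:3,v4:inf,v5:inf,v6:inf
step 4: dist = v0:15,v1:31,v2:0,v3:3,v4:inf,v5:inf,v6:inf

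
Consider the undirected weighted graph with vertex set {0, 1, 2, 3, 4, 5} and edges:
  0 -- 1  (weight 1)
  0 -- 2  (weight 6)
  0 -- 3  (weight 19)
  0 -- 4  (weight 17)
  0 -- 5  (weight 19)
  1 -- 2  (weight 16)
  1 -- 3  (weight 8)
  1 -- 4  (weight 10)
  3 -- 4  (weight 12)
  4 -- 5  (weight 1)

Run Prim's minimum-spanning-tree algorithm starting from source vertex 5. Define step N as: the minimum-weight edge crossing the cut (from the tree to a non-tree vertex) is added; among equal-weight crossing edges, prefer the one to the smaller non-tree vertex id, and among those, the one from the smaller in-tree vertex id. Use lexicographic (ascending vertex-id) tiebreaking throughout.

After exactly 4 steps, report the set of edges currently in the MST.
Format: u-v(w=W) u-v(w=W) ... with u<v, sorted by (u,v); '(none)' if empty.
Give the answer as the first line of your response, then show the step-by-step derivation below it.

0-1(w=1) 0-2(w=6) 1-4(w=10) 4-5(w=1)

step 1: add edge 4-5 (w=1); MST = {4-5(w=1)}
step 2: add edge 1-4 (w=10); MST = {1-4(w=10) 4-5(w=1)}
step 3: add edge 0-1 (w=1); MST = {0-1(w=1) 1-4(w=10) 4-5(w=1)}
step 4: add edge 0-2 (w=6); MST = {0-1(w=1) 0-2(w=6) 1-4(w=10) 4-5(w=1)}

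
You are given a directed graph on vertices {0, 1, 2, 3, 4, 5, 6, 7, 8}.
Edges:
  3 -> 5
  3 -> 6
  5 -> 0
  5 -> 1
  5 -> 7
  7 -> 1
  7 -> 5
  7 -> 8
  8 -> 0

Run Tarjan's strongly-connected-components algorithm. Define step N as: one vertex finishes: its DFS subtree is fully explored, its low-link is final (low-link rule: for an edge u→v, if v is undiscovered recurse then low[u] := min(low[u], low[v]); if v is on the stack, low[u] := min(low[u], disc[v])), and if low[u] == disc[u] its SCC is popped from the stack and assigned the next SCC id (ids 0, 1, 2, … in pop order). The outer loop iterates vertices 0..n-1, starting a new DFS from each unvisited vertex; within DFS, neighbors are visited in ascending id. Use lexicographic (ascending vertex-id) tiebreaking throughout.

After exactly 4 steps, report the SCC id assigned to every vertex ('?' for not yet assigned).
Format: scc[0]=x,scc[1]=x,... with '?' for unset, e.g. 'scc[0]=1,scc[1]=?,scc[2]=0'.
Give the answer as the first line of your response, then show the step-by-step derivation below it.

scc[0]=0,scc[1]=1,scc[2]=2,scc[3]=?,scc[4]=?,scc[5]=?,scc[6]=?,scc[7]=?,scc[8]=3

step 1: low=(low[0]=0,low[1]=?,low[2]=?,low[3]=?,low[4]=?,low[5]=?,low[6]=?,low[7]=?,low[8]=?); scc=(scc[0]=0,scc[1]=?,scc[2]=?,scc[3]=?,scc[4]=?,scc[5]=?,scc[6]=?,scc[7]=?,scc[8]=?)
step 2: low=(low[0]=0,low[1]=1,low[2]=?,low[3]=?,low[4]=?,low[5]=?,low[6]=?,low[7]=?,low[8]=?); scc=(scc[0]=0,scc[1]=1,scc[2]=?,scc[3]=?,scc[4]=?,scc[5]=?,scc[6]=?,scc[7]=?,scc[8]=?)
step 3: low=(low[0]=0,low[1]=1,low[2]=2,low[3]=?,low[4]=?,low[5]=?,low[6]=?,low[7]=?,low[8]=?); scc=(scc[0]=0,scc[1]=1,scc[2]=2,scc[3]=?,scc[4]=?,scc[5]=?,scc[6]=?,scc[7]=?,scc[8]=?)
step 4: low=(low[0]=0,low[1]=1,low[2]=2,low[3]=3,low[4]=?,low[5]=4,low[6]=?,low[7]=4,low[8]=6); scc=(scc[0]=0,scc[1]=1,scc[2]=2,scc[3]=?,scc[4]=?,scc[5]=?,scc[6]=?,scc[7]=?,scc[8]=3)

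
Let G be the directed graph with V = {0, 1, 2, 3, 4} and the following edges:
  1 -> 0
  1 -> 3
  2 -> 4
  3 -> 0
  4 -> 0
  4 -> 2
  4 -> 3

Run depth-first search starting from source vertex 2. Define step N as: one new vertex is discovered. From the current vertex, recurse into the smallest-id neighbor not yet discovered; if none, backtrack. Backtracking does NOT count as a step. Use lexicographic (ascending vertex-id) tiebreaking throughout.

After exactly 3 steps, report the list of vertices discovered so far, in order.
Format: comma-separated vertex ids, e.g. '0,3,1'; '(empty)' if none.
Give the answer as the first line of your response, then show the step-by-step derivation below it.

2,4,0

step 1: discover 2; path=2; order=2
step 2: discover 4; path=2>4; order=2,4
step 3: discover 0; path=2>4>0; order=2,4,0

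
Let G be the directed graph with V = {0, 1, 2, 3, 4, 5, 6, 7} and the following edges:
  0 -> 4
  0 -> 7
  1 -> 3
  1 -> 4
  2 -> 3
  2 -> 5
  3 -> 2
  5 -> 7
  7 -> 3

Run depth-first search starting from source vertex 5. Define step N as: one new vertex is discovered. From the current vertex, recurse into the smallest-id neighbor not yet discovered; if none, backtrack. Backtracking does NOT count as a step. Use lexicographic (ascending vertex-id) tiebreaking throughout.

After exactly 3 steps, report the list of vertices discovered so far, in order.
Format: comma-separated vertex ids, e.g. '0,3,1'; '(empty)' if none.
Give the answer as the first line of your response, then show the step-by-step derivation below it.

5,7,3

step 1: discover 5; path=5; order=5
step 2: discover 7; path=5>7; order=5,7
step 3: discover 3; path=5>7>3; order=5,7,3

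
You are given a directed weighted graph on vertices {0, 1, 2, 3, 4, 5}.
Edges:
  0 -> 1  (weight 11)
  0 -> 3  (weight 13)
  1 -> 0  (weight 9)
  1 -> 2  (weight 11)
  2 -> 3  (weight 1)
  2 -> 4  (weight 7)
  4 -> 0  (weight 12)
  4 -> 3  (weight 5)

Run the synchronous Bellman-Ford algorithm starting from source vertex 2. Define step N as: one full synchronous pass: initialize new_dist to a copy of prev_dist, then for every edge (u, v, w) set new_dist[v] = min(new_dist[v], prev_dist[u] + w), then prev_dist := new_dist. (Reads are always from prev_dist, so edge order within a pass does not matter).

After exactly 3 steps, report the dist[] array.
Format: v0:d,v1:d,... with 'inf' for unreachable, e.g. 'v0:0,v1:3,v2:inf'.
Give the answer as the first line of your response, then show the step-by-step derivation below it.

v0:19,v1:30,v2:0,v3:1,v4:7,v5:inf

step 1: dist = v0:inf,v1:inf,v2:0,v3:1,v4:7,v5:inf
step 2: dist = v0:19,v1:inf,v2:0,v3:1,v4:7,v5:inf
step 3: dist = v0:19,v1:30,v2:0,v3:1,v4:7,v5:inf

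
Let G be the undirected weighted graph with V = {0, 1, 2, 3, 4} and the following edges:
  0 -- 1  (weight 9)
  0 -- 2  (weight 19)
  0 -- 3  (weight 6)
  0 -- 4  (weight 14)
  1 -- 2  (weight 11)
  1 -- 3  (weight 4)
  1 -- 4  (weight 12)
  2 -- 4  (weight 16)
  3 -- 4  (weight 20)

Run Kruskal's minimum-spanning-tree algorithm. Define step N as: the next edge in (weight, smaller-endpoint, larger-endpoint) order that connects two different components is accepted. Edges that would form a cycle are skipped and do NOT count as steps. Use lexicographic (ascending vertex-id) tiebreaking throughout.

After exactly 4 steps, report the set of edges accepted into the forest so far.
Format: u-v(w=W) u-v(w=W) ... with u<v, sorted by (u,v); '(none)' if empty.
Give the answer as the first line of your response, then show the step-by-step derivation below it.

0-3(w=6) 1-2(w=11) 1-3(w=4) 1-4(w=12)

step 1: add edge 1-3 (w=4); MST = {1-3(w=4)}
step 2: add edge 0-3 (w=6); MST = {0-3(w=6) 1-3(w=4)}
step 3: add edge 1-2 (w=11); MST = {0-3(w=6) 1-2(w=11) 1-3(w=4)}
step 4: add edge 1-4 (w=12); MST = {0-3(w=6) 1-2(w=11) 1-3(w=4) 1-4(w=12)}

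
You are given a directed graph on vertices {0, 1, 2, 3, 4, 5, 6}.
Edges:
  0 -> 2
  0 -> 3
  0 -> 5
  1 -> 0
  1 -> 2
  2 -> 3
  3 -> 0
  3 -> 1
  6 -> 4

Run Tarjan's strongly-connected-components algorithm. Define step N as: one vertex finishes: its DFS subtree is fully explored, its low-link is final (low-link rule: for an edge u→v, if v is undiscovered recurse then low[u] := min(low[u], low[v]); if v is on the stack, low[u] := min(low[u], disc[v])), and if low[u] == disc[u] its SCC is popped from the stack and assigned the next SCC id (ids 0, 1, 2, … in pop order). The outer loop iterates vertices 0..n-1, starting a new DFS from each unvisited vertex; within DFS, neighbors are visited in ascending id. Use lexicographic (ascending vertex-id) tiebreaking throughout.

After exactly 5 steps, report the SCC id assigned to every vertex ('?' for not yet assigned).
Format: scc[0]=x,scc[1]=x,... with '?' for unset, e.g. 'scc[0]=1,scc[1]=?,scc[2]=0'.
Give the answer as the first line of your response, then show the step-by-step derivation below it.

scc[0]=1,scc[1]=1,scc[2]=1,scc[3]=1,scc[4]=?,scc[5]=0,scc[6]=?

step 1: low=(low[0]=0,low[1]=0,low[2]=1,low[3]=0,low[4]=?,low[5]=?,low[6]=?); scc=(scc[0]=?,scc[1]=?,scc[2]=?,scc[3]=?,scc[4]=?,scc[5]=?,scc[6]=?)
step 2: low=(low[0]=0,low[1]=0,low[2]=1,low[3]=0,low[4]=?,low[5]=?,low[6]=?); scc=(scc[0]=?,scc[1]=?,scc[2]=?,scc[3]=?,scc[4]=?,scc[5]=?,scc[6]=?)
step 3: low=(low[0]=0,low[1]=0,low[2]=0,low[3]=0,low[4]=?,low[5]=?,low[6]=?); scc=(scc[0]=?,scc[1]=?,scc[2]=?,scc[3]=?,scc[4]=?,scc[5]=?,scc[6]=?)
step 4: low=(low[0]=0,low[1]=0,low[2]=0,low[3]=0,low[4]=?,low[5]=4,low[6]=?); scc=(scc[0]=?,scc[1]=?,scc[2]=?,scc[3]=?,scc[4]=?,scc[5]=0,scc[6]=?)
step 5: low=(low[0]=0,low[1]=0,low[2]=0,low[3]=0,low[4]=?,low[5]=4,low[6]=?); scc=(scc[0]=1,scc[1]=1,scc[2]=1,scc[3]=1,scc[4]=?,scc[5]=0,scc[6]=?)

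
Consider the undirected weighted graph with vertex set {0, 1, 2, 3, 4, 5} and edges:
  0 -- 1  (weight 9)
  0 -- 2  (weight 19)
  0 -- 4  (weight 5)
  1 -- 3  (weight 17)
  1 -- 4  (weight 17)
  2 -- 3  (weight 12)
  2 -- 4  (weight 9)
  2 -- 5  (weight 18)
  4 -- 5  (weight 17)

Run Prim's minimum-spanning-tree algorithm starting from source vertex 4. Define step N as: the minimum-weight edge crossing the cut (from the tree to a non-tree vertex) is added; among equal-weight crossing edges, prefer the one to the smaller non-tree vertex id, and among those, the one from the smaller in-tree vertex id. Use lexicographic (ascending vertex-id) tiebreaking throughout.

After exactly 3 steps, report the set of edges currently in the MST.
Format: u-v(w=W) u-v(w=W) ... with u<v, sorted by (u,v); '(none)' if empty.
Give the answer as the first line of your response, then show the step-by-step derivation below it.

0-1(w=9) 0-4(w=5) 2-4(w=9)

step 1: add edge 0-4 (w=5); MST = {0-4(w=5)}
step 2: add edge 0-1 (w=9); MST = {0-1(w=9) 0-4(w=5)}
step 3: add edge 2-4 (w=9); MST = {0-1(w=9) 0-4(w=5) 2-4(w=9)}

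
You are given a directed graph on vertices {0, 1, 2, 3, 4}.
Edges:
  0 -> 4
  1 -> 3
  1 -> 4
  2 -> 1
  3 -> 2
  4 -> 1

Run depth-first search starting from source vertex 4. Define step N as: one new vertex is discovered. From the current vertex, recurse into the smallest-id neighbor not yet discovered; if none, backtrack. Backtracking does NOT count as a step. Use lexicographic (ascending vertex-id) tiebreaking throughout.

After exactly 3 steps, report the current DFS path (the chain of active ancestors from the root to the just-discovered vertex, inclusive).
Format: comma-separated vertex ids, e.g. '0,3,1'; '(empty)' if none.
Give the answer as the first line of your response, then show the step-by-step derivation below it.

4,1,3

step 1: discover 4; path=4; order=4
step 2: discover 1; path=4>1; order=4,1
step 3: discover 3; path=4>1>3; order=4,1,3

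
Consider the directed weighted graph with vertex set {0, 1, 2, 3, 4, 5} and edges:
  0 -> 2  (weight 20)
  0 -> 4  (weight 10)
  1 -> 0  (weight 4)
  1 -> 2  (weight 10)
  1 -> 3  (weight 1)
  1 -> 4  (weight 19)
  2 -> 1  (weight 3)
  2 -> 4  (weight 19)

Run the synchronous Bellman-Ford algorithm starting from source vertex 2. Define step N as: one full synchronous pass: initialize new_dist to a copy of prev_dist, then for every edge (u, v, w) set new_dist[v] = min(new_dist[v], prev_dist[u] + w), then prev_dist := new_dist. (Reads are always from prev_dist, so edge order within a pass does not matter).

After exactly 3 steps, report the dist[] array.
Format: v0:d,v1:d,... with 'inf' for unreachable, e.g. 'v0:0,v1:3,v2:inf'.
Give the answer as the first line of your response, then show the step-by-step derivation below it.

v0:7,v1:3,v2:0,v3:4,v4:17,v5:inf

step 1: dist = v0:inf,v1:3,v2:0,v3:inf,v4:19,v5:inf
step 2: dist = v0:7,v1:3,v2:0,v3:4,v4:19,v5:inf
step 3: dist = v0:7,v1:3,v2:0,v3:4,v4:17,v5:inf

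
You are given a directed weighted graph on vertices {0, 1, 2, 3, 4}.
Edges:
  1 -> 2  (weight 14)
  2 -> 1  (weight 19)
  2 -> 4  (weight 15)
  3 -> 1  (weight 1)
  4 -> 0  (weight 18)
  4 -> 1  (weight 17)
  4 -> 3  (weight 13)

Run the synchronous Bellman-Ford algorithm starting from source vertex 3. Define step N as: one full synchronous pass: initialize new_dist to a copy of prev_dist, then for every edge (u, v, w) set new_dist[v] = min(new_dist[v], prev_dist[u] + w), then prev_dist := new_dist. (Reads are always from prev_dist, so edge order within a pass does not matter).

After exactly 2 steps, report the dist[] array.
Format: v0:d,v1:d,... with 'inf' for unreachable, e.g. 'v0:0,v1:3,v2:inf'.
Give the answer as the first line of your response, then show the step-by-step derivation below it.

v0:inf,v1:1,v2:15,v3:0,v4:inf

step 1: dist = v0:inf,v1:1,v2:inf,v3:0,v4:inf
step 2: dist = v0:inf,v1:1,v2:15,v3:0,v4:inf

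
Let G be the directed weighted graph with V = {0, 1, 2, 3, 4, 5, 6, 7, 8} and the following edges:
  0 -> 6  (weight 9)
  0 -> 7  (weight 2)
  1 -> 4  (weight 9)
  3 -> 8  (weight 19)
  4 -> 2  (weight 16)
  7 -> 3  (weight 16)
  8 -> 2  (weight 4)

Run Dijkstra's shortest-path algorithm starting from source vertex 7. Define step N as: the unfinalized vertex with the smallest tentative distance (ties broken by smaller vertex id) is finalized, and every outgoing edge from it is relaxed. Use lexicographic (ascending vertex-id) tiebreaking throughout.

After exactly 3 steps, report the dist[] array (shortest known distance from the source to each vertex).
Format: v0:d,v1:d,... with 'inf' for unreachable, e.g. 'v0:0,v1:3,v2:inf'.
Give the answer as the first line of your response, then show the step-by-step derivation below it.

v0:inf,v1:inf,v2:39,v3:16,v4:inf,v5:inf,v6:inf,v7:0,v8:35

step 1: dist = v0:inf,v1:inf,v2:inf,v3:16,v4:inf,v5:inf,v6:inf,v7:0,v8:inf
step 2: dist = v0:inf,v1:inf,v2:inf,v3:16,v4:inf,v5:inf,v6:inf,v7:0,v8:35
step 3: dist = v0:inf,v1:inf,v2:39,v3:16,v4:inf,v5:inf,v6:inf,v7:0,v8:35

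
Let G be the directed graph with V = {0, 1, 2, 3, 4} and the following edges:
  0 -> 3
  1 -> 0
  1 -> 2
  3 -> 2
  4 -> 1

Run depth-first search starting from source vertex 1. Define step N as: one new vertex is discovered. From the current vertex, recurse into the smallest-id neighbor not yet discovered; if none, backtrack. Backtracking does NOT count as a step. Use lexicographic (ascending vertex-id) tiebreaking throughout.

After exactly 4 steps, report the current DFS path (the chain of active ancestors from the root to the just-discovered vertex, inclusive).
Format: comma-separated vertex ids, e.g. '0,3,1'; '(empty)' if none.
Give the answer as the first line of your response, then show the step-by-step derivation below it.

1,0,3,2

step 1: discover 1; path=1; order=1
step 2: discover 0; path=1>0; order=1,0
step 3: discover 3; path=1>0>3; order=1,0,3
step 4: discover 2; path=1>0>3>2; order=1,0,3,2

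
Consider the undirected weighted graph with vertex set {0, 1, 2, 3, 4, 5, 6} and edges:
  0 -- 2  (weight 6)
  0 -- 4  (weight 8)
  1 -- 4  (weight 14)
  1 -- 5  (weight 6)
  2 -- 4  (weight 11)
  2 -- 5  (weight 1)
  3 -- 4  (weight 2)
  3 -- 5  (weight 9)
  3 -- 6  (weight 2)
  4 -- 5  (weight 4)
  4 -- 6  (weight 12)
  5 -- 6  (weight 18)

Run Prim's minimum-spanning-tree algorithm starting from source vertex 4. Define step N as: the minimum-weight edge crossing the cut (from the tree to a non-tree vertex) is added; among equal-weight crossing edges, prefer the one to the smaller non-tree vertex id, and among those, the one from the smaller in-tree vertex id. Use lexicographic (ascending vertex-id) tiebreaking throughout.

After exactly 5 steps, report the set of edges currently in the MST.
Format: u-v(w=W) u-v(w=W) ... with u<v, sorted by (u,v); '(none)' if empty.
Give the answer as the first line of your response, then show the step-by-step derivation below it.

0-2(w=6) 2-5(w=1) 3-4(w=2) 3-6(w=2) 4-5(w=4)

step 1: add edge 3-4 (w=2); MST = {3-4(w=2)}
step 2: add edge 3-6 (w=2); MST = {3-4(w=2) 3-6(w=2)}
step 3: add edge 4-5 (w=4); MST = {3-4(w=2) 3-6(w=2) 4-5(w=4)}
step 4: add edge 2-5 (w=1); MST = {2-5(w=1) 3-4(w=2) 3-6(w=2) 4-5(w=4)}
step 5: add edge 0-2 (w=6); MST = {0-2(w=6) 2-5(w=1) 3-4(w=2) 3-6(w=2) 4-5(w=4)}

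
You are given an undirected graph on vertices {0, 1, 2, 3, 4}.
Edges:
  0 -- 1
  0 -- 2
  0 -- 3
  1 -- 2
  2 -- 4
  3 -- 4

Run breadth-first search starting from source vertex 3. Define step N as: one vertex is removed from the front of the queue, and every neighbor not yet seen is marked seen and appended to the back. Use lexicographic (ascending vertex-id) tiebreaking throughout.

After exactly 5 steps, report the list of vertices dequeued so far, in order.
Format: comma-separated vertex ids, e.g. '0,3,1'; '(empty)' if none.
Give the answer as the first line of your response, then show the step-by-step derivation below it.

3,0,4,1,2

step 1: dequeue 3; queue=[0,4]; order=3
step 2: dequeue 0; queue=[4,1,2]; order=3,0
step 3: dequeue 4; queue=[1,2]; order=3,0,4
step 4: dequeue 1; queue=[2]; order=3,0,4,1
step 5: dequeue 2; queue=[(empty)]; order=3,0,4,1,2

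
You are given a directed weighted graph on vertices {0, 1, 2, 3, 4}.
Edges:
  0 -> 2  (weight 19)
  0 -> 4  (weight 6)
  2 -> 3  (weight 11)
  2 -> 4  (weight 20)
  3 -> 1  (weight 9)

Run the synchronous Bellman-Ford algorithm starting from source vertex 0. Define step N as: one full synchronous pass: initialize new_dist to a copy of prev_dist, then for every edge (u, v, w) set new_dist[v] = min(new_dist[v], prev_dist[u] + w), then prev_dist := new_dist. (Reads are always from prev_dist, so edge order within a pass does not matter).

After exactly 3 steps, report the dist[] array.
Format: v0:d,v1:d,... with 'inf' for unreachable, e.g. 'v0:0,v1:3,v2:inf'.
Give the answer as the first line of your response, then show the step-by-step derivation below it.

v0:0,v1:39,v2:19,v3:30,v4:6

step 1: dist = v0:0,v1:inf,v2:19,v3:inf,v4:6
step 2: dist = v0:0,v1:inf,v2:19,v3:30,v4:6
step 3: dist = v0:0,v1:39,v2:19,v3:30,v4:6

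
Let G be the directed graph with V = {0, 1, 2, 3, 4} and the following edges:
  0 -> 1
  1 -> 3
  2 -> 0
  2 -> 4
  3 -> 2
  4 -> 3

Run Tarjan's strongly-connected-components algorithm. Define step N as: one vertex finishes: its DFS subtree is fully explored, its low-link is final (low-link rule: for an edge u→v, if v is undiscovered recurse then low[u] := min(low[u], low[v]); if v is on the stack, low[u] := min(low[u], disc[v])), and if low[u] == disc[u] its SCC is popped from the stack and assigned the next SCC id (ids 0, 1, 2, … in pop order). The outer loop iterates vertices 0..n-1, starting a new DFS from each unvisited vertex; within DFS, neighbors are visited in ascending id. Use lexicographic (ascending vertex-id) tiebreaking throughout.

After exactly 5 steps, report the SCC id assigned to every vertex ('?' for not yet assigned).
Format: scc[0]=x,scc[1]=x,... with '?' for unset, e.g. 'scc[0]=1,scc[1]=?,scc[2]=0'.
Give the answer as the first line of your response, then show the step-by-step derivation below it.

scc[0]=0,scc[1]=0,scc[2]=0,scc[3]=0,scc[4]=0

step 1: low=(low[0]=0,low[1]=1,low[2]=0,low[3]=2,low[4]=2); scc=(scc[0]=?,scc[1]=?,scc[2]=?,scc[3]=?,scc[4]=?)
step 2: low=(low[0]=0,low[1]=1,low[2]=0,low[3]=2,low[4]=2); scc=(scc[0]=?,scc[1]=?,scc[2]=?,scc[3]=?,scc[4]=?)
step 3: low=(low[0]=0,low[1]=1,low[2]=0,low[3]=0,low[4]=2); scc=(scc[0]=?,scc[1]=?,scc[2]=?,scc[3]=?,scc[4]=?)
step 4: low=(low[0]=0,low[1]=0,low[2]=0,low[3]=0,low[4]=2); scc=(scc[0]=?,scc[1]=?,scc[2]=?,scc[3]=?,scc[4]=?)
step 5: low=(low[0]=0,low[1]=0,low[2]=0,low[3]=0,low[4]=2); scc=(scc[0]=0,scc[1]=0,scc[2]=0,scc[3]=0,scc[4]=0)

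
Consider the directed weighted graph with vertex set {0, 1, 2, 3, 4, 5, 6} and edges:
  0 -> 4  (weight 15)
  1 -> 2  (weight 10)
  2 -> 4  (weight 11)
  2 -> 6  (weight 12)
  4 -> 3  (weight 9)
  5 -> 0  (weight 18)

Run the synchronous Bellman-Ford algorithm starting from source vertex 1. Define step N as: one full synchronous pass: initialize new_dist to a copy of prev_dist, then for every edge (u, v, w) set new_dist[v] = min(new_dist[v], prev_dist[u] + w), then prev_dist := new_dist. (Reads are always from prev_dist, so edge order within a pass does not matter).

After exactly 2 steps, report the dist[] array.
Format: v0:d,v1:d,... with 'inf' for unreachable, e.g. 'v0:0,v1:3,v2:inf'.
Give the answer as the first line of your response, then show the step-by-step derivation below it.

v0:inf,v1:0,v2:10,v3:inf,v4:21,v5:inf,v6:22

step 1: dist = v0:inf,v1:0,v2:10,v3:inf,v4:inf,v5:inf,v6:inf
step 2: dist = v0:inf,v1:0,v2:10,v3:inf,v4:21,v5:inf,v6:22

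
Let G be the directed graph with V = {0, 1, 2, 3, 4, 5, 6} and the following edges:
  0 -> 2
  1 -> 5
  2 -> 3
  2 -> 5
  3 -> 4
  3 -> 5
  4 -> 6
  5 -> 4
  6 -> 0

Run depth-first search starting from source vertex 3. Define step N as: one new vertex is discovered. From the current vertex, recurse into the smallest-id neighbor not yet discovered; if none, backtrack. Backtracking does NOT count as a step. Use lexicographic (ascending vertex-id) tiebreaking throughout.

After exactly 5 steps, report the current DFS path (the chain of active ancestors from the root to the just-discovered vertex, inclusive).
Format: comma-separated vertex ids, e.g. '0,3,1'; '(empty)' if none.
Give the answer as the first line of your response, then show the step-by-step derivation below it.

3,4,6,0,2

step 1: discover 3; path=3; order=3
step 2: discover 4; path=3>4; order=3,4
step 3: discover 6; path=3>4>6; order=3,4,6
step 4: discover 0; path=3>4>6>0; order=3,4,6,0
step 5: discover 2; path=3>4>6>0>2; order=3,4,6,0,2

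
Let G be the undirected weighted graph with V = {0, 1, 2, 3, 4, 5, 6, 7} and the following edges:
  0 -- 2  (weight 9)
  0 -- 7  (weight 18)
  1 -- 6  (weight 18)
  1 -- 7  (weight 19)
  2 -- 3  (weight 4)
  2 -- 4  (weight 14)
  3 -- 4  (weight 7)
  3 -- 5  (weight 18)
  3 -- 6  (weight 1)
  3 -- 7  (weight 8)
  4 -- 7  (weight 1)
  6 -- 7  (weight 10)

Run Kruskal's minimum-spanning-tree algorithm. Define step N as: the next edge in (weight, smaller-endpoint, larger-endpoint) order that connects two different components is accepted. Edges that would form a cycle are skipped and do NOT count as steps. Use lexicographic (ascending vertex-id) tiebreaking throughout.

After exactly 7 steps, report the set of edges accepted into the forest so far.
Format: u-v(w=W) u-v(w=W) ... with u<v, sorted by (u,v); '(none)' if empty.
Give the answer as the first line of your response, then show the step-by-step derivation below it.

0-2(w=9) 1-6(w=18) 2-3(w=4) 3-4(w=7) 3-5(w=18) 3-6(w=1) 4-7(w=1)

step 1: add edge 3-6 (w=1); MST = {3-6(w=1)}
step 2: add edge 4-7 (w=1); MST = {3-6(w=1) 4-7(w=1)}
step 3: add edge 2-3 (w=4); MST = {2-3(w=4) 3-6(w=1) 4-7(w=1)}
step 4: add edge 3-4 (w=7); MST = {2-3(w=4) 3-4(w=7) 3-6(w=1) 4-7(w=1)}
step 5: add edge 0-2 (w=9); MST = {0-2(w=9) 2-3(w=4) 3-4(w=7) 3-6(w=1) 4-7(w=1)}
step 6: add edge 1-6 (w=18); MST = {0-2(w=9) 1-6(w=18) 2-3(w=4) 3-4(w=7) 3-6(w=1) 4-7(w=1)}
step 7: add edge 3-5 (w=18); MST = {0-2(w=9) 1-6(w=18) 2-3(w=4) 3-4(w=7) 3-5(w=18) 3-6(w=1) 4-7(w=1)}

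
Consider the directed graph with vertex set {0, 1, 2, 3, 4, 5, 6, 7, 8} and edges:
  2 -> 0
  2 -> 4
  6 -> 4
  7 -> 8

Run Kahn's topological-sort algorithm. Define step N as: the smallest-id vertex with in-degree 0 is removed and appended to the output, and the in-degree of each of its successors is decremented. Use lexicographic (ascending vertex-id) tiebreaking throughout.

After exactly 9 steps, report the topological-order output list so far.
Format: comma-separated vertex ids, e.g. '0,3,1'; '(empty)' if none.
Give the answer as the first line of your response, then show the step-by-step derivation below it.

1,2,0,3,5,6,4,7,8

step 1: output 1; order=[1]; indeg=(1,0,0,0,2,0,0,0,1)
step 2: output 2; order=[1,2]; indeg=(0,0,0,0,1,0,0,0,1)
step 3: output 0; order=[1,2,0]; indeg=(0,0,0,0,1,0,0,0,1)
step 4: output 3; order=[1,2,0,3]; indeg=(0,0,0,0,1,0,0,0,1)
step 5: output 5; order=[1,2,0,3,5]; indeg=(0,0,0,0,1,0,0,0,1)
step 6: output 6; order=[1,2,0,3,5,6]; indeg=(0,0,0,0,0,0,0,0,1)
step 7: output 4; order=[1,2,0,3,5,6,4]; indeg=(0,0,0,0,0,0,0,0,1)
step 8: output 7; order=[1,2,0,3,5,6,4,7]; indeg=(0,0,0,0,0,0,0,0,0)
step 9: output 8; order=[1,2,0,3,5,6,4,7,8]; indeg=(0,0,0,0,0,0,0,0,0)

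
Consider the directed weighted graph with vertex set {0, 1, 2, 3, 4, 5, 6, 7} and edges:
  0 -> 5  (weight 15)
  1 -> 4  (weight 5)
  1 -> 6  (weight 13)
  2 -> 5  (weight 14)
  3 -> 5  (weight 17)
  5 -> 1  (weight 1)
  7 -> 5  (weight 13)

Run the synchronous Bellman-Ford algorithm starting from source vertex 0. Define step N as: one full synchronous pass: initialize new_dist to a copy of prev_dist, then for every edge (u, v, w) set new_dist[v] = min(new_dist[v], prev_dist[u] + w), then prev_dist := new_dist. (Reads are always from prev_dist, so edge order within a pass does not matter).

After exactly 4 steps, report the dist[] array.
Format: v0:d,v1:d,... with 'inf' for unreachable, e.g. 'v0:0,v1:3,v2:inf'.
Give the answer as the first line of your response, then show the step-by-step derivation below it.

v0:0,v1:16,v2:inf,v3:inf,v4:21,v5:15,v6:29,v7:inf

step 1: dist = v0:0,v1:inf,v2:inf,v3:inf,v4:inf,v5:15,v6:inf,v7:inf
step 2: dist = v0:0,v1:16,v2:inf,v3:inf,v4:inf,v5:15,v6:inf,v7:inf
step 3: dist = v0:0,v1:16,v2:inf,v3:inf,v4:21,v5:15,v6:29,v7:inf
step 4: dist = v0:0,v1:16,v2:inf,v3:inf,v4:21,v5:15,v6:29,v7:inf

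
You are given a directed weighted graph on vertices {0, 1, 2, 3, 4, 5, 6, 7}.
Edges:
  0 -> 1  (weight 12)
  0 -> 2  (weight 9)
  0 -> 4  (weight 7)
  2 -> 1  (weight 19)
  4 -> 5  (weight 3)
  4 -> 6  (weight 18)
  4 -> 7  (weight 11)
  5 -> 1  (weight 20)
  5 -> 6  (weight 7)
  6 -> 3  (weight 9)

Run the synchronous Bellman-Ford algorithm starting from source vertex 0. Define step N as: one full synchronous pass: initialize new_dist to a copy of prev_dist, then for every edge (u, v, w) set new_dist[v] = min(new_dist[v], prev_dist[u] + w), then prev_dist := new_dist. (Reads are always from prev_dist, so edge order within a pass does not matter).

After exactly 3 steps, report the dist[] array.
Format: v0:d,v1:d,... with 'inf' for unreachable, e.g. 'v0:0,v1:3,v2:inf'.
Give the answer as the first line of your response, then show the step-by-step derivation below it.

v0:0,v1:12,v2:9,v3:34,v4:7,v5:10,v6:17,v7:18

step 1: dist = v0:0,v1:12,v2:9,v3:inf,v4:7,v5:inf,v6:inf,v7:inf
step 2: dist = v0:0,v1:12,v2:9,v3:inf,v4:7,v5:10,v6:25,v7:18
step 3: dist = v0:0,v1:12,v2:9,v3:34,v4:7,v5:10,v6:17,v7:18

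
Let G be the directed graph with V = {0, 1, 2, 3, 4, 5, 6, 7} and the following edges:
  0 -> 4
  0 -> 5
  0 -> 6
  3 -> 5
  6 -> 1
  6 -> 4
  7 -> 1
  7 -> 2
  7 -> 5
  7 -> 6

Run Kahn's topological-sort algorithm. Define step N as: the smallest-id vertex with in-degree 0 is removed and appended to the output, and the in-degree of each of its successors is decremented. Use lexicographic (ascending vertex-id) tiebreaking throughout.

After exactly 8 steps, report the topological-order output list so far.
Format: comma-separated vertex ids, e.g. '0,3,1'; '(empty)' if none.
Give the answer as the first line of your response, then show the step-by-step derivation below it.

0,3,7,2,5,6,1,4

step 1: output 0; order=[0]; indeg=(0,2,1,0,1,2,1,0)
step 2: output 3; order=[0,3]; indeg=(0,2,1,0,1,1,1,0)
step 3: output 7; order=[0,3,7]; indeg=(0,1,0,0,1,0,0,0)
step 4: output 2; order=[0,3,7,2]; indeg=(0,1,0,0,1,0,0,0)
step 5: output 5; order=[0,3,7,2,5]; indeg=(0,1,0,0,1,0,0,0)
step 6: output 6; order=[0,3,7,2,5,6]; indeg=(0,0,0,0,0,0,0,0)
step 7: output 1; order=[0,3,7,2,5,6,1]; indeg=(0,0,0,0,0,0,0,0)
step 8: output 4; order=[0,3,7,2,5,6,1,4]; indeg=(0,0,0,0,0,0,0,0)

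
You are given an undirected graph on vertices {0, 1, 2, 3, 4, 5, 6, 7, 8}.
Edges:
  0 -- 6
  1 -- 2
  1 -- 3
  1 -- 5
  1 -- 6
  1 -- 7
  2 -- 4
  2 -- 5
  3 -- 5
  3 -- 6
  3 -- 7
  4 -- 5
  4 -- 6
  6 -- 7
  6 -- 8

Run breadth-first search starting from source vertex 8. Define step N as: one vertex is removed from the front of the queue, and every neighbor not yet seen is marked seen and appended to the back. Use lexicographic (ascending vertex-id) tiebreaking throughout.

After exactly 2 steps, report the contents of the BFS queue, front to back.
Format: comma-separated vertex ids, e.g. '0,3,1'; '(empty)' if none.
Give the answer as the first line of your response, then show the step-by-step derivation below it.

0,1,3,4,7

step 1: dequeue 8; queue=[6]; order=8
step 2: dequeue 6; queue=[0,1,3,4,7]; order=8,6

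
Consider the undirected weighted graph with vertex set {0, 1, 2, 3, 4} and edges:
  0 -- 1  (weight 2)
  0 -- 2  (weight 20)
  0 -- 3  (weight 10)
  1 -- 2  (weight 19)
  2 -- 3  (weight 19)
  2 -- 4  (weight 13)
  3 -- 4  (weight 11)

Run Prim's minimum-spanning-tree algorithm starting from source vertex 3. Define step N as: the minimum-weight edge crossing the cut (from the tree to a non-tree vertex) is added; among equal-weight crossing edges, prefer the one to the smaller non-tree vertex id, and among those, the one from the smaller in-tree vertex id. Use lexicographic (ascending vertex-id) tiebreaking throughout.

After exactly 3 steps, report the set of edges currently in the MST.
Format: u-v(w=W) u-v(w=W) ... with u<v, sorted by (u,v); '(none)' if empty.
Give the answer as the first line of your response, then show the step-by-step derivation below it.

0-1(w=2) 0-3(w=10) 3-4(w=11)

step 1: add edge 0-3 (w=10); MST = {0-3(w=10)}
step 2: add edge 0-1 (w=2); MST = {0-1(w=2) 0-3(w=10)}
step 3: add edge 3-4 (w=11); MST = {0-1(w=2) 0-3(w=10) 3-4(w=11)}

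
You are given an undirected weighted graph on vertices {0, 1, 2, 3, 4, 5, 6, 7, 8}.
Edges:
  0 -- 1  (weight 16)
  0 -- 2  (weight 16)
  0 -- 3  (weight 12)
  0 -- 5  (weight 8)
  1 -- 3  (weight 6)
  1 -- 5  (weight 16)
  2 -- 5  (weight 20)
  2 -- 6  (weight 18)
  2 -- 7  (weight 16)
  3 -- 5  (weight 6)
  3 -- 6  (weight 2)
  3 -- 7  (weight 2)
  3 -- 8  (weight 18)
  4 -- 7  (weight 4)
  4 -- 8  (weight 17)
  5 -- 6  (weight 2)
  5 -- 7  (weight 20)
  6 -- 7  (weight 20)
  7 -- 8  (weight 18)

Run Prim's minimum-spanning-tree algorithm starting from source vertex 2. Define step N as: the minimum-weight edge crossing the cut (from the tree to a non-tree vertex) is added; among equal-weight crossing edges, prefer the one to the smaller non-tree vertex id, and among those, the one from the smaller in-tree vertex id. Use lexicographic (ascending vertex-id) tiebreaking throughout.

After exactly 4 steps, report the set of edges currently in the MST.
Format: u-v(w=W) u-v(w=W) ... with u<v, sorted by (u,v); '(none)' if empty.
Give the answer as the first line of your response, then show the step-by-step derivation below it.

0-2(w=16) 0-5(w=8) 3-6(w=2) 5-6(w=2)

step 1: add edge 0-2 (w=16); MST = {0-2(w=16)}
step 2: add edge 0-5 (w=8); MST = {0-2(w=16) 0-5(w=8)}
step 3: add edge 5-6 (w=2); MST = {0-2(w=16) 0-5(w=8) 5-6(w=2)}
step 4: add edge 3-6 (w=2); MST = {0-2(w=16) 0-5(w=8) 3-6(w=2) 5-6(w=2)}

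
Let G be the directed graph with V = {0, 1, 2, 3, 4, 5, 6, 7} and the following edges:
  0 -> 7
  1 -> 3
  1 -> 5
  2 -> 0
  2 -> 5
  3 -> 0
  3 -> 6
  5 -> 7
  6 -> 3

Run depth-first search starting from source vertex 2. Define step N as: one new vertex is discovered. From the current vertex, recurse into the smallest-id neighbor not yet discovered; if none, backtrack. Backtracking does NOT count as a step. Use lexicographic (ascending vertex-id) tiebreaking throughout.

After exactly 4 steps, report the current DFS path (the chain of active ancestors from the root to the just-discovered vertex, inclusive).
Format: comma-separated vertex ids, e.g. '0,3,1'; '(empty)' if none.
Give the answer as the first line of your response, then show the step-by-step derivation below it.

2,5

step 1: discover 2; path=2; order=2
step 2: discover 0; path=2>0; order=2,0
step 3: discover 7; path=2>0>7; order=2,0,7
step 4: discover 5; path=2>5; order=2,0,7,5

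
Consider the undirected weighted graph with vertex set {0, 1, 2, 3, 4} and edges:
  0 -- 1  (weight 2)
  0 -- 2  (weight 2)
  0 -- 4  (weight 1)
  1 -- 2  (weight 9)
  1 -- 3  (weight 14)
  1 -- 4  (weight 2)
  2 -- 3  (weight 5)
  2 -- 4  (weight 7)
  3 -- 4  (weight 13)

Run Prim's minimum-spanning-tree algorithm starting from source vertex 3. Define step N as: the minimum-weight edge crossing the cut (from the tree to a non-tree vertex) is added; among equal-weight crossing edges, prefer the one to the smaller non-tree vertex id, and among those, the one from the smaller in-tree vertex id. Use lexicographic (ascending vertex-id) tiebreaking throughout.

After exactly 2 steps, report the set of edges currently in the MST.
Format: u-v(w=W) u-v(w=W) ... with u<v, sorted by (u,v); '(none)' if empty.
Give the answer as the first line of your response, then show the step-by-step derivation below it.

0-2(w=2) 2-3(w=5)

step 1: add edge 2-3 (w=5); MST = {2-3(w=5)}
step 2: add edge 0-2 (w=2); MST = {0-2(w=2) 2-3(w=5)}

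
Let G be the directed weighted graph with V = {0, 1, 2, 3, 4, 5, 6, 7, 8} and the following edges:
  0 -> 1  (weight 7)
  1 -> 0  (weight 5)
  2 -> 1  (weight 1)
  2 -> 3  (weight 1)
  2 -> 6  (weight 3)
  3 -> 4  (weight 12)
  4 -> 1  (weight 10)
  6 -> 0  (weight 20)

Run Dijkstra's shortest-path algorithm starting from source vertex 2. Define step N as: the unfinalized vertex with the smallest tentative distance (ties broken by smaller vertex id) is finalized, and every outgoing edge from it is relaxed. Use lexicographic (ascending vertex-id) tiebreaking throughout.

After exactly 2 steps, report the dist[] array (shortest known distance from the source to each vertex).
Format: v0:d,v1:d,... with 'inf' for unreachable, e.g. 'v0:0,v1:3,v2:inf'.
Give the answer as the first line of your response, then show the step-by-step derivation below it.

v0:6,v1:1,v2:0,v3:1,v4:inf,v5:inf,v6:3,v7:inf,v8:inf

step 1: dist = v0:inf,v1:1,v2:0,v3:1,v4:inf,v5:inf,v6:3,v7:inf,v8:inf
step 2: dist = v0:6,v1:1,v2:0,v3:1,v4:inf,v5:inf,v6:3,v7:inf,v8:inf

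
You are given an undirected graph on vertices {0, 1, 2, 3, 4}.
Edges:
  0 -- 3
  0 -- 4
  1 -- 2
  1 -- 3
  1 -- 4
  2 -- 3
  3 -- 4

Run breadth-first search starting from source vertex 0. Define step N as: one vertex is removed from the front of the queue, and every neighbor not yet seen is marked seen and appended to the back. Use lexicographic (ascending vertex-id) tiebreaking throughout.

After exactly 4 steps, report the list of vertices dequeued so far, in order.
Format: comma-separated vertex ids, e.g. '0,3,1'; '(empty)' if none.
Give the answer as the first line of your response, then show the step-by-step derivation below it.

0,3,4,1

step 1: dequeue 0; queue=[3,4]; order=0
step 2: dequeue 3; queue=[4,1,2]; order=0,3
step 3: dequeue 4; queue=[1,2]; order=0,3,4
step 4: dequeue 1; queue=[2]; order=0,3,4,1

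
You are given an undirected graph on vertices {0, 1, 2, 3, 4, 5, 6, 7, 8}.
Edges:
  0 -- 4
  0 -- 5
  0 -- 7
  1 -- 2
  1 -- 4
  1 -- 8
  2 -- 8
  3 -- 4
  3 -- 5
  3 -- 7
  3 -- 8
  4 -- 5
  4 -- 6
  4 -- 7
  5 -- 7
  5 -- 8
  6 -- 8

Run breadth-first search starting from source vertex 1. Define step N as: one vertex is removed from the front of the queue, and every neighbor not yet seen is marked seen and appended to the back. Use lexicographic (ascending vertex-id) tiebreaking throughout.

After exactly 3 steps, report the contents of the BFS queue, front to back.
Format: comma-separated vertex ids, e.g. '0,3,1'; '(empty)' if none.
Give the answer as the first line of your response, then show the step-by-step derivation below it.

8,0,3,5,6,7

step 1: dequeue 1; queue=[2,4,8]; order=1
step 2: dequeue 2; queue=[4,8]; order=1,2
step 3: dequeue 4; queue=[8,0,3,5,6,7]; order=1,2,4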